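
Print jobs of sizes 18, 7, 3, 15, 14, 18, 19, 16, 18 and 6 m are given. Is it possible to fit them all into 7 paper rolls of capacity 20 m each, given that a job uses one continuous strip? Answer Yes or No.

No

Total = 134 m; ⌈134/20⌉ = 7.
The bound of 7 does not rule out 7, but exhaustive search shows no assignment into 7 paper rolls of capacity 20 m exists — the minimum is 8.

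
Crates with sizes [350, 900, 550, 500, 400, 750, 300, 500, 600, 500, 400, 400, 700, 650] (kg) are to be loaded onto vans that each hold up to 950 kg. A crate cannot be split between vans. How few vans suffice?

9

Total = 900 + 750 + 700 + 650 + 600 + 550 + 500 + 500 + 500 + 400 + 400 + 400 + 350 + 300 = 7500 kg.
Lower bound: ⌈7500/950⌉ = 8 vans.
Also, 9 crates each exceed 475 kg, and no two of those can share a van, so at least 9 vans are needed.
A packing using 9 vans:
  van 1: 900 = 900
  van 2: 750 = 750
  van 3: 700 = 700
  van 4: 650 + 300 = 950
  van 5: 600 + 350 = 950
  van 6: 550 + 400 = 950
  van 7: 500 + 400 = 900
  van 8: 500 + 400 = 900
  van 9: 500 = 500
This matches the lower bound, so 9 is optimal.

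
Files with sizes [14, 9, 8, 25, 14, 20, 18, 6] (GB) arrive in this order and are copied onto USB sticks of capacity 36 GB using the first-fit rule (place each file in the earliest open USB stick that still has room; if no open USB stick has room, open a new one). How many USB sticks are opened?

4

  14 → USB stick 1 (new)  [load 14/36]
  9 → USB stick 1  [load 23/36]
  8 → USB stick 1  [load 31/36]
  25 → USB stick 2 (new)  [load 25/36]
  14 → USB stick 3 (new)  [load 14/36]
  20 → USB stick 3  [load 34/36]
  18 → USB stick 4 (new)  [load 18/36]
  6 → USB stick 2  [load 31/36]
4 USB sticks opened.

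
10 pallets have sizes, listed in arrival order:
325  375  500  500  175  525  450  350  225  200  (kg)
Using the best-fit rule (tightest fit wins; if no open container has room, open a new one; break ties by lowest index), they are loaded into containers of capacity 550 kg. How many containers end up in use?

7

  325 → container 1 (new)  [load 325/550]
  375 → container 2 (new)  [load 375/550]
  500 → container 3 (new)  [load 500/550]
  500 → container 4 (new)  [load 500/550]
  175 → container 2  [load 550/550]
  525 → container 5 (new)  [load 525/550]
  450 → container 6 (new)  [load 450/550]
  350 → container 7 (new)  [load 350/550]
  225 → container 1  [load 550/550]
  200 → container 7  [load 550/550]
7 containers opened.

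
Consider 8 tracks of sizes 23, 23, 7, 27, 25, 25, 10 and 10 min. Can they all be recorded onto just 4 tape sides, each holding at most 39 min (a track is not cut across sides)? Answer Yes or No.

Total = 150 min; ⌈150/39⌉ = 4.
5 tracks each exceed half the capacity and cannot share a side, forcing at least 5 tape sides.
At least 5 tape sides are required, but only 4 are allowed.

No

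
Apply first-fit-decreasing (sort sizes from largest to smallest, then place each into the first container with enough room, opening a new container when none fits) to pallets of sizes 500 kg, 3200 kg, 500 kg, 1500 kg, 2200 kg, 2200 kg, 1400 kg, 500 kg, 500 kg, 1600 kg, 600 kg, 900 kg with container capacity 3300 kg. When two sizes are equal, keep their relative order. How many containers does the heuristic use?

5

Sorted descending: 3200, 2200, 2200, 1600, 1500, 1400, 900, 600, 500, 500, 500, 500.
  3200 → container 1 (new)  [load 3200/3300]
  2200 → container 2 (new)  [load 2200/3300]
  2200 → container 3 (new)  [load 2200/3300]
  1600 → container 4 (new)  [load 1600/3300]
  1500 → container 4  [load 3100/3300]
  1400 → container 5 (new)  [load 1400/3300]
  900 → container 2  [load 3100/3300]
  600 → container 3  [load 2800/3300]
  500 → container 3  [load 3300/3300]
  500 → container 5  [load 1900/3300]
  500 → container 5  [load 2400/3300]
  500 → container 5  [load 2900/3300]
5 containers opened.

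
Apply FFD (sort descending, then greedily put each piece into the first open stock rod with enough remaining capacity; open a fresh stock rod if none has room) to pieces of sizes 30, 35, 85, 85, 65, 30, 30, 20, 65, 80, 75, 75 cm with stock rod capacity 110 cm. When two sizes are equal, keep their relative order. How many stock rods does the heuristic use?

Sorted descending: 85, 85, 80, 75, 75, 65, 65, 35, 30, 30, 30, 20.
  85 → stock rod 1 (new)  [load 85/110]
  85 → stock rod 2 (new)  [load 85/110]
  80 → stock rod 3 (new)  [load 80/110]
  75 → stock rod 4 (new)  [load 75/110]
  75 → stock rod 5 (new)  [load 75/110]
  65 → stock rod 6 (new)  [load 65/110]
  65 → stock rod 7 (new)  [load 65/110]
  35 → stock rod 4  [load 110/110]
  30 → stock rod 3  [load 110/110]
  30 → stock rod 5  [load 105/110]
  30 → stock rod 6  [load 95/110]
  20 → stock rod 1  [load 105/110]
7 stock rods opened.

7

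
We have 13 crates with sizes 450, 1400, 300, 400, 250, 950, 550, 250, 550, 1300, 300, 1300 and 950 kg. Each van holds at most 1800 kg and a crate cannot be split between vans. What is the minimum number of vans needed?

5

Total = 1400 + 1300 + 1300 + 950 + 950 + 550 + 550 + 450 + 400 + 300 + 300 + 250 + 250 = 8950 kg.
Lower bound: ⌈8950/1800⌉ = 5 vans.
A packing using 5 vans:
  van 1: 1400 + 400 = 1800
  van 2: 1300 + 450 = 1750
  van 3: 1300 + 250 + 250 = 1800
  van 4: 950 + 550 + 300 = 1800
  van 5: 950 + 550 + 300 = 1800
This matches the lower bound, so 5 is optimal.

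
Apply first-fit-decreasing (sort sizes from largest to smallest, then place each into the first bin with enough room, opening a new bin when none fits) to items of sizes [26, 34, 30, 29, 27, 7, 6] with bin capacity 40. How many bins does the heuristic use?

5

Sorted descending: 34, 30, 29, 27, 26, 7, 6.
  34 → bin 1 (new)  [load 34/40]
  30 → bin 2 (new)  [load 30/40]
  29 → bin 3 (new)  [load 29/40]
  27 → bin 4 (new)  [load 27/40]
  26 → bin 5 (new)  [load 26/40]
  7 → bin 2  [load 37/40]
  6 → bin 1  [load 40/40]
5 bins opened.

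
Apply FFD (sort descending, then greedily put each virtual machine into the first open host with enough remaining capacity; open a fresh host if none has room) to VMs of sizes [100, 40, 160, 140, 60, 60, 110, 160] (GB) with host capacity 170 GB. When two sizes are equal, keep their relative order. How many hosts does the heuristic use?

6

Sorted descending: 160, 160, 140, 110, 100, 60, 60, 40.
  160 → host 1 (new)  [load 160/170]
  160 → host 2 (new)  [load 160/170]
  140 → host 3 (new)  [load 140/170]
  110 → host 4 (new)  [load 110/170]
  100 → host 5 (new)  [load 100/170]
  60 → host 4  [load 170/170]
  60 → host 5  [load 160/170]
  40 → host 6 (new)  [load 40/170]
6 hosts opened.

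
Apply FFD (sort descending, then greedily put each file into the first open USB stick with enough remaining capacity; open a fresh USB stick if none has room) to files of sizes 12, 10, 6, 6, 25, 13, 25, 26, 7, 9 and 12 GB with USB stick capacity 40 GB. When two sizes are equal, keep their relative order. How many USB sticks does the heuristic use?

Sorted descending: 26, 25, 25, 13, 12, 12, 10, 9, 7, 6, 6.
  26 → USB stick 1 (new)  [load 26/40]
  25 → USB stick 2 (new)  [load 25/40]
  25 → USB stick 3 (new)  [load 25/40]
  13 → USB stick 1  [load 39/40]
  12 → USB stick 2  [load 37/40]
  12 → USB stick 3  [load 37/40]
  10 → USB stick 4 (new)  [load 10/40]
  9 → USB stick 4  [load 19/40]
  7 → USB stick 4  [load 26/40]
  6 → USB stick 4  [load 32/40]
  6 → USB stick 4  [load 38/40]
4 USB sticks opened.

4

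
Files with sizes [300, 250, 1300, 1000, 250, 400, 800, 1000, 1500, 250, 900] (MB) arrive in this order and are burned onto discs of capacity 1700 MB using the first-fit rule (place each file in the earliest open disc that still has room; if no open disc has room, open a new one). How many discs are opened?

6

  300 → disc 1 (new)  [load 300/1700]
  250 → disc 1  [load 550/1700]
  1300 → disc 2 (new)  [load 1300/1700]
  1000 → disc 1  [load 1550/1700]
  250 → disc 2  [load 1550/1700]
  400 → disc 3 (new)  [load 400/1700]
  800 → disc 3  [load 1200/1700]
  1000 → disc 4 (new)  [load 1000/1700]
  1500 → disc 5 (new)  [load 1500/1700]
  250 → disc 3  [load 1450/1700]
  900 → disc 6 (new)  [load 900/1700]
6 discs opened.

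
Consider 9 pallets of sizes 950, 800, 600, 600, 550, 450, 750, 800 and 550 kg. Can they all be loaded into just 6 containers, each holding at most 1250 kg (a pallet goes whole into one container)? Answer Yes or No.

Yes

A valid assignment using 6 containers:
  container 1: 950 = 950
  container 2: 800 + 450 = 1250
  container 3: 800 = 800
  container 4: 750 = 750
  container 5: 600 + 600 = 1200
  container 6: 550 + 550 = 1100
Every load is within 1250 kg, so 6 containers suffice.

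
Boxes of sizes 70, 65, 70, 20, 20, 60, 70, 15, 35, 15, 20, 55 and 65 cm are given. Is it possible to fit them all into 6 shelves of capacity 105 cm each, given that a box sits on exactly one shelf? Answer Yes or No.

Total = 580 cm; ⌈580/105⌉ = 6.
7 boxes each exceed half the capacity and cannot share a shelf, forcing at least 7 shelves.
At least 7 shelves are required, but only 6 are allowed.

No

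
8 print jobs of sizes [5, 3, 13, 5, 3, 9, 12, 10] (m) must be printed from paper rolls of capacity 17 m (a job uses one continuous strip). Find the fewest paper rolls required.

4

Total = 13 + 12 + 10 + 9 + 5 + 5 + 3 + 3 = 60 m.
Lower bound: ⌈60/17⌉ = 4 paper rolls.
A packing using 4 paper rolls:
  roll 1: 13 + 3 = 16
  roll 2: 12 + 5 = 17
  roll 3: 10 + 5 = 15
  roll 4: 9 + 3 = 12
This matches the lower bound, so 4 is optimal.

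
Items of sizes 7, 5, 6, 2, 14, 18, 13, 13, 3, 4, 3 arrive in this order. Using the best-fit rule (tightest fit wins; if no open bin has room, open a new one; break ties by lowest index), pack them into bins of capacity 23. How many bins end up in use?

  7 → bin 1 (new)  [load 7/23]
  5 → bin 1  [load 12/23]
  6 → bin 1  [load 18/23]
  2 → bin 1  [load 20/23]
  14 → bin 2 (new)  [load 14/23]
  18 → bin 3 (new)  [load 18/23]
  13 → bin 4 (new)  [load 13/23]
  13 → bin 5 (new)  [load 13/23]
  3 → bin 1  [load 23/23]
  4 → bin 3  [load 22/23]
  3 → bin 2  [load 17/23]
5 bins opened.

5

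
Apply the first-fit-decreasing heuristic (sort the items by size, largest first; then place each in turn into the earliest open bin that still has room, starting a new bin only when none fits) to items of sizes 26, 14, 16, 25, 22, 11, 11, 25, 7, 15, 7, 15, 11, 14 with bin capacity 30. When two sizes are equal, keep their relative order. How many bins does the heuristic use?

8

Sorted descending: 26, 25, 25, 22, 16, 15, 15, 14, 14, 11, 11, 11, 7, 7.
  26 → bin 1 (new)  [load 26/30]
  25 → bin 2 (new)  [load 25/30]
  25 → bin 3 (new)  [load 25/30]
  22 → bin 4 (new)  [load 22/30]
  16 → bin 5 (new)  [load 16/30]
  15 → bin 6 (new)  [load 15/30]
  15 → bin 6  [load 30/30]
  14 → bin 5  [load 30/30]
  14 → bin 7 (new)  [load 14/30]
  11 → bin 7  [load 25/30]
  11 → bin 8 (new)  [load 11/30]
  11 → bin 8  [load 22/30]
  7 → bin 4  [load 29/30]
  7 → bin 8  [load 29/30]
8 bins opened.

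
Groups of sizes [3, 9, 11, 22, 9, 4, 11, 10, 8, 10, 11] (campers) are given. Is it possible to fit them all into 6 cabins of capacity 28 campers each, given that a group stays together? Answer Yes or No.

A valid assignment using 5 cabins:
  cabin 1: 22 + 4 = 26
  cabin 2: 11 + 11 + 3 = 25
  cabin 3: 11 + 10 = 21
  cabin 4: 10 + 9 + 9 = 28
  cabin 5: 8 = 8
That uses only 5 ≤ 6, so 6 cabins are enough.

Yes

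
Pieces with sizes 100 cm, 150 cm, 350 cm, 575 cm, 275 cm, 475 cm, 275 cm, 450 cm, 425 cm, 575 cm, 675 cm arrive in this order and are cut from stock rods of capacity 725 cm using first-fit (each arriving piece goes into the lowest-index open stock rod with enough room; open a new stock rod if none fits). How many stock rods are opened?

8

  100 → stock rod 1 (new)  [load 100/725]
  150 → stock rod 1  [load 250/725]
  350 → stock rod 1  [load 600/725]
  575 → stock rod 2 (new)  [load 575/725]
  275 → stock rod 3 (new)  [load 275/725]
  475 → stock rod 4 (new)  [load 475/725]
  275 → stock rod 3  [load 550/725]
  450 → stock rod 5 (new)  [load 450/725]
  425 → stock rod 6 (new)  [load 425/725]
  575 → stock rod 7 (new)  [load 575/725]
  675 → stock rod 8 (new)  [load 675/725]
8 stock rods opened.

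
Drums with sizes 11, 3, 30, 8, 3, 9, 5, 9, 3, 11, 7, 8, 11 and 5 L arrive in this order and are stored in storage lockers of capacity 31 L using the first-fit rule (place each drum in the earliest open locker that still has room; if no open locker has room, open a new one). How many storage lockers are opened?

5

  11 → locker 1 (new)  [load 11/31]
  3 → locker 1  [load 14/31]
  30 → locker 2 (new)  [load 30/31]
  8 → locker 1  [load 22/31]
  3 → locker 1  [load 25/31]
  9 → locker 3 (new)  [load 9/31]
  5 → locker 1  [load 30/31]
  9 → locker 3  [load 18/31]
  3 → locker 3  [load 21/31]
  11 → locker 4 (new)  [load 11/31]
  7 → locker 3  [load 28/31]
  8 → locker 4  [load 19/31]
  11 → locker 4  [load 30/31]
  5 → locker 5 (new)  [load 5/31]
5 storage lockers opened.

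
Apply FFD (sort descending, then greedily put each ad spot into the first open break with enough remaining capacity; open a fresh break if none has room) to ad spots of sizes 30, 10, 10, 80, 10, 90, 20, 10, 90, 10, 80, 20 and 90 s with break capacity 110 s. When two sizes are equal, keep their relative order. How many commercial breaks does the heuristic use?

5

Sorted descending: 90, 90, 90, 80, 80, 30, 20, 20, 10, 10, 10, 10, 10.
  90 → break 1 (new)  [load 90/110]
  90 → break 2 (new)  [load 90/110]
  90 → break 3 (new)  [load 90/110]
  80 → break 4 (new)  [load 80/110]
  80 → break 5 (new)  [load 80/110]
  30 → break 4  [load 110/110]
  20 → break 1  [load 110/110]
  20 → break 2  [load 110/110]
  10 → break 3  [load 100/110]
  10 → break 3  [load 110/110]
  10 → break 5  [load 90/110]
  10 → break 5  [load 100/110]
  10 → break 5  [load 110/110]
5 commercial breaks opened.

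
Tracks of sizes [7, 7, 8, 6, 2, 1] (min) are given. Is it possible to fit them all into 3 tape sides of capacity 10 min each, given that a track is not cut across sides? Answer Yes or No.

Total = 31 min; ⌈31/10⌉ = 4.
At least 4 tape sides are required, but only 3 are allowed.

No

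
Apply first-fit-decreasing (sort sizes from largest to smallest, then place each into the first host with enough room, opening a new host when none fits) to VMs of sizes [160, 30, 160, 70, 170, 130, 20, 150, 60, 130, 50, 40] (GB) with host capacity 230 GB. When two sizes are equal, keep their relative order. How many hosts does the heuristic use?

6

Sorted descending: 170, 160, 160, 150, 130, 130, 70, 60, 50, 40, 30, 20.
  170 → host 1 (new)  [load 170/230]
  160 → host 2 (new)  [load 160/230]
  160 → host 3 (new)  [load 160/230]
  150 → host 4 (new)  [load 150/230]
  130 → host 5 (new)  [load 130/230]
  130 → host 6 (new)  [load 130/230]
  70 → host 2  [load 230/230]
  60 → host 1  [load 230/230]
  50 → host 3  [load 210/230]
  40 → host 4  [load 190/230]
  30 → host 4  [load 220/230]
  20 → host 3  [load 230/230]
6 hosts opened.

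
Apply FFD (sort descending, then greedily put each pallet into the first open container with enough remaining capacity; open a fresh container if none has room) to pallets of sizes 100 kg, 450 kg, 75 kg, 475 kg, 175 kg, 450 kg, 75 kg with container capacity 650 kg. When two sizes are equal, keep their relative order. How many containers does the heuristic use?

Sorted descending: 475, 450, 450, 175, 100, 75, 75.
  475 → container 1 (new)  [load 475/650]
  450 → container 2 (new)  [load 450/650]
  450 → container 3 (new)  [load 450/650]
  175 → container 1  [load 650/650]
  100 → container 2  [load 550/650]
  75 → container 2  [load 625/650]
  75 → container 3  [load 525/650]
3 containers opened.

3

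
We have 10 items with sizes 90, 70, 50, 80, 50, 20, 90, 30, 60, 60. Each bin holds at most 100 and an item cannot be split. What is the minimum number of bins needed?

7

Total = 90 + 90 + 80 + 70 + 60 + 60 + 50 + 50 + 30 + 20 = 600.
Lower bound: ⌈600/100⌉ = 6 bins.
A packing using 7 bins:
  bin 1: 90 = 90
  bin 2: 90 = 90
  bin 3: 80 + 20 = 100
  bin 4: 70 + 30 = 100
  bin 5: 60 = 60
  bin 6: 60 = 60
  bin 7: 50 + 50 = 100
No arrangement into 6 bins stays within capacity, so 7 is optimal.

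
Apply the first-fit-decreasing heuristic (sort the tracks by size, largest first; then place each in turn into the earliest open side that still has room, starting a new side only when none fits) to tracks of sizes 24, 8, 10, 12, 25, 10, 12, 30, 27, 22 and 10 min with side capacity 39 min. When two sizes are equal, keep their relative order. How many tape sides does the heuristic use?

Sorted descending: 30, 27, 25, 24, 22, 12, 12, 10, 10, 10, 8.
  30 → side 1 (new)  [load 30/39]
  27 → side 2 (new)  [load 27/39]
  25 → side 3 (new)  [load 25/39]
  24 → side 4 (new)  [load 24/39]
  22 → side 5 (new)  [load 22/39]
  12 → side 2  [load 39/39]
  12 → side 3  [load 37/39]
  10 → side 4  [load 34/39]
  10 → side 5  [load 32/39]
  10 → side 6 (new)  [load 10/39]
  8 → side 1  [load 38/39]
6 tape sides opened.

6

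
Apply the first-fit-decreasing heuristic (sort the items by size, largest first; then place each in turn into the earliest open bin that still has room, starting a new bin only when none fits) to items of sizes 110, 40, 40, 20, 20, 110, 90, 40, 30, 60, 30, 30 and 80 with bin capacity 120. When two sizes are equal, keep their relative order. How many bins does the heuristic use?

Sorted descending: 110, 110, 90, 80, 60, 40, 40, 40, 30, 30, 30, 20, 20.
  110 → bin 1 (new)  [load 110/120]
  110 → bin 2 (new)  [load 110/120]
  90 → bin 3 (new)  [load 90/120]
  80 → bin 4 (new)  [load 80/120]
  60 → bin 5 (new)  [load 60/120]
  40 → bin 4  [load 120/120]
  40 → bin 5  [load 100/120]
  40 → bin 6 (new)  [load 40/120]
  30 → bin 3  [load 120/120]
  30 → bin 6  [load 70/120]
  30 → bin 6  [load 100/120]
  20 → bin 5  [load 120/120]
  20 → bin 6  [load 120/120]
6 bins opened.

6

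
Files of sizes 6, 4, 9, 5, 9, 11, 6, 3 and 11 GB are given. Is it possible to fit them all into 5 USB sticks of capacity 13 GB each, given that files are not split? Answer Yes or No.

No

Total = 64 GB; ⌈64/13⌉ = 5.
The bound of 5 does not rule out 5, but exhaustive search shows no assignment into 5 USB sticks of capacity 13 GB exists — the minimum is 6.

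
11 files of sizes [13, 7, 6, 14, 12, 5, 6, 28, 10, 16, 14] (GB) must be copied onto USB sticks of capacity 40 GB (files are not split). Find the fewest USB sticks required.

Total = 28 + 16 + 14 + 14 + 13 + 12 + 10 + 7 + 6 + 6 + 5 = 131 GB.
Lower bound: ⌈131/40⌉ = 4 USB sticks.
A packing using 4 USB sticks:
  USB stick 1: 28 + 12 = 40
  USB stick 2: 16 + 14 + 10 = 40
  USB stick 3: 14 + 13 + 7 + 6 = 40
  USB stick 4: 6 + 5 = 11
This matches the lower bound, so 4 is optimal.

4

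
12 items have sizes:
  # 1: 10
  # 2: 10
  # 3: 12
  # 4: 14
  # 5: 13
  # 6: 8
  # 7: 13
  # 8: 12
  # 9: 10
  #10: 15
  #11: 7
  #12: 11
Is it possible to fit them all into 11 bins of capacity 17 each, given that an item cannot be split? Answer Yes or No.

A valid assignment using 11 bins:
  bin 1: 15 = 15
  bin 2: 14 = 14
  bin 3: 13 = 13
  bin 4: 13 = 13
  bin 5: 12 = 12
  bin 6: 12 = 12
  bin 7: 11 = 11
  bin 8: 10 + 7 = 17
  bin 9: 10 = 10
  bin 10: 10 = 10
  bin 11: 8 = 8
Every load is within 17, so 11 bins suffice.

Yes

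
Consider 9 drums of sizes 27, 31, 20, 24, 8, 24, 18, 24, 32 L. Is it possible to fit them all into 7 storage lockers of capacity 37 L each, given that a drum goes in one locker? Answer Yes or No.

No

Total = 208 L; ⌈208/37⌉ = 6.
7 drums each exceed half the capacity and cannot share a locker, forcing at least 7 storage lockers.
The bound of 7 does not rule out 7, but exhaustive search shows no assignment into 7 storage lockers of capacity 37 L exists — the minimum is 8.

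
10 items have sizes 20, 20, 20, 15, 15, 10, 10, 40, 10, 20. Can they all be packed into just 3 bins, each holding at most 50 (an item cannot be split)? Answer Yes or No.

No

Total = 180; ⌈180/50⌉ = 4.
At least 4 bins are required, but only 3 are allowed.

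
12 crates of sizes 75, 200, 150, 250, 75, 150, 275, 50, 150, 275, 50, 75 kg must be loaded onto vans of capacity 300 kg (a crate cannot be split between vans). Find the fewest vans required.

Total = 275 + 275 + 250 + 200 + 150 + 150 + 150 + 75 + 75 + 75 + 50 + 50 = 1775 kg.
Lower bound: ⌈1775/300⌉ = 6 vans.
A packing using 7 vans:
  van 1: 275 = 275
  van 2: 275 = 275
  van 3: 250 + 50 = 300
  van 4: 200 + 75 = 275
  van 5: 150 + 150 = 300
  van 6: 150 + 75 + 75 = 300
  van 7: 50 = 50
No arrangement into 6 vans stays within capacity, so 7 is optimal.

7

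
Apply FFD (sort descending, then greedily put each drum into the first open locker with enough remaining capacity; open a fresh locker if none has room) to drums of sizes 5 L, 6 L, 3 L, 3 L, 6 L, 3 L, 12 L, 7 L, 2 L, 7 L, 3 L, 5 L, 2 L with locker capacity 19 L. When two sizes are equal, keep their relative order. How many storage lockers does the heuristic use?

4

Sorted descending: 12, 7, 7, 6, 6, 5, 5, 3, 3, 3, 3, 2, 2.
  12 → locker 1 (new)  [load 12/19]
  7 → locker 1  [load 19/19]
  7 → locker 2 (new)  [load 7/19]
  6 → locker 2  [load 13/19]
  6 → locker 2  [load 19/19]
  5 → locker 3 (new)  [load 5/19]
  5 → locker 3  [load 10/19]
  3 → locker 3  [load 13/19]
  3 → locker 3  [load 16/19]
  3 → locker 3  [load 19/19]
  3 → locker 4 (new)  [load 3/19]
  2 → locker 4  [load 5/19]
  2 → locker 4  [load 7/19]
4 storage lockers opened.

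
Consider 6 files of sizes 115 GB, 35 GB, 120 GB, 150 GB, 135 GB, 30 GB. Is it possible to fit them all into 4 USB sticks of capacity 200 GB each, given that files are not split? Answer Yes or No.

Yes

A valid assignment using 4 USB sticks:
  USB stick 1: 150 + 35 = 185
  USB stick 2: 135 + 30 = 165
  USB stick 3: 120 = 120
  USB stick 4: 115 = 115
Every load is within 200 GB, so 4 USB sticks suffice.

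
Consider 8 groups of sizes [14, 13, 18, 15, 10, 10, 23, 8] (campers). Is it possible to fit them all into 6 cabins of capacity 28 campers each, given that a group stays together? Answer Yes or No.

A valid assignment using 5 cabins:
  cabin 1: 23 = 23
  cabin 2: 18 + 10 = 28
  cabin 3: 15 + 13 = 28
  cabin 4: 14 + 10 = 24
  cabin 5: 8 = 8
That uses only 5 ≤ 6, so 6 cabins are enough.

Yes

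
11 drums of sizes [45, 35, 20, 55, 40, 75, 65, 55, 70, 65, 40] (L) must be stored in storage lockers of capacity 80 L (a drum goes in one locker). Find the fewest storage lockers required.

8

Total = 75 + 70 + 65 + 65 + 55 + 55 + 45 + 40 + 40 + 35 + 20 = 565 L.
Lower bound: ⌈565/80⌉ = 8 storage lockers.
A packing using 8 storage lockers:
  locker 1: 75 = 75
  locker 2: 70 = 70
  locker 3: 65 = 65
  locker 4: 65 = 65
  locker 5: 55 + 20 = 75
  locker 6: 55 = 55
  locker 7: 45 + 35 = 80
  locker 8: 40 + 40 = 80
This matches the lower bound, so 8 is optimal.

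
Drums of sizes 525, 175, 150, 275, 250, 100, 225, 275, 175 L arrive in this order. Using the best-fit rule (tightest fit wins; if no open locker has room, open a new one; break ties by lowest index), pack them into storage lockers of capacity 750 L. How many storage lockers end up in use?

4

  525 → locker 1 (new)  [load 525/750]
  175 → locker 1  [load 700/750]
  150 → locker 2 (new)  [load 150/750]
  275 → locker 2  [load 425/750]
  250 → locker 2  [load 675/750]
  100 → locker 3 (new)  [load 100/750]
  225 → locker 3  [load 325/750]
  275 → locker 3  [load 600/750]
  175 → locker 4 (new)  [load 175/750]
4 storage lockers opened.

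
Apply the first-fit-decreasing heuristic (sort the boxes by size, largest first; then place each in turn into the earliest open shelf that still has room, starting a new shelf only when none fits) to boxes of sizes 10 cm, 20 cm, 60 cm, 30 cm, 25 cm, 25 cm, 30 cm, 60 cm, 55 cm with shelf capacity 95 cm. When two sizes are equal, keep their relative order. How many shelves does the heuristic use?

4

Sorted descending: 60, 60, 55, 30, 30, 25, 25, 20, 10.
  60 → shelf 1 (new)  [load 60/95]
  60 → shelf 2 (new)  [load 60/95]
  55 → shelf 3 (new)  [load 55/95]
  30 → shelf 1  [load 90/95]
  30 → shelf 2  [load 90/95]
  25 → shelf 3  [load 80/95]
  25 → shelf 4 (new)  [load 25/95]
  20 → shelf 4  [load 45/95]
  10 → shelf 3  [load 90/95]
4 shelves opened.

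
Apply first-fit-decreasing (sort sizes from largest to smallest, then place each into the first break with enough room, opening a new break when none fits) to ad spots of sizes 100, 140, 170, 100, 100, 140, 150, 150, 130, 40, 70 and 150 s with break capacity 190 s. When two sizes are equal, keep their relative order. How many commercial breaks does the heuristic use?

Sorted descending: 170, 150, 150, 150, 140, 140, 130, 100, 100, 100, 70, 40.
  170 → break 1 (new)  [load 170/190]
  150 → break 2 (new)  [load 150/190]
  150 → break 3 (new)  [load 150/190]
  150 → break 4 (new)  [load 150/190]
  140 → break 5 (new)  [load 140/190]
  140 → break 6 (new)  [load 140/190]
  130 → break 7 (new)  [load 130/190]
  100 → break 8 (new)  [load 100/190]
  100 → break 9 (new)  [load 100/190]
  100 → break 10 (new)  [load 100/190]
  70 → break 8  [load 170/190]
  40 → break 2  [load 190/190]
10 commercial breaks opened.

10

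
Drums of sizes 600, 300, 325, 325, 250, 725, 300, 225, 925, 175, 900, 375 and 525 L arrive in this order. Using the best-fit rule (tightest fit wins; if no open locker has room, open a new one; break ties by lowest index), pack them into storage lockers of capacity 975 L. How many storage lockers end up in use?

  600 → locker 1 (new)  [load 600/975]
  300 → locker 1  [load 900/975]
  325 → locker 2 (new)  [load 325/975]
  325 → locker 2  [load 650/975]
  250 → locker 2  [load 900/975]
  725 → locker 3 (new)  [load 725/975]
  300 → locker 4 (new)  [load 300/975]
  225 → locker 3  [load 950/975]
  925 → locker 5 (new)  [load 925/975]
  175 → locker 4  [load 475/975]
  900 → locker 6 (new)  [load 900/975]
  375 → locker 4  [load 850/975]
  525 → locker 7 (new)  [load 525/975]
7 storage lockers opened.

7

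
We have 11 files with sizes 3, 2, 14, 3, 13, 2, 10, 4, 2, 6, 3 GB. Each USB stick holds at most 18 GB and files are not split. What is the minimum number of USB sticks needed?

Total = 14 + 13 + 10 + 6 + 4 + 3 + 3 + 3 + 2 + 2 + 2 = 62 GB.
Lower bound: ⌈62/18⌉ = 4 USB sticks.
A packing using 4 USB sticks:
  USB stick 1: 14 + 4 = 18
  USB stick 2: 13 + 3 + 2 = 18
  USB stick 3: 10 + 6 + 2 = 18
  USB stick 4: 3 + 3 + 2 = 8
This matches the lower bound, so 4 is optimal.

4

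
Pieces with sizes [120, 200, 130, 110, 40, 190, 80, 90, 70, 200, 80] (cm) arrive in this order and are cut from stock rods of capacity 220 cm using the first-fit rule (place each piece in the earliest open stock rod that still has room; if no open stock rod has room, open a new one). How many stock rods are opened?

  120 → stock rod 1 (new)  [load 120/220]
  200 → stock rod 2 (new)  [load 200/220]
  130 → stock rod 3 (new)  [load 130/220]
  110 → stock rod 4 (new)  [load 110/220]
  40 → stock rod 1  [load 160/220]
  190 → stock rod 5 (new)  [load 190/220]
  80 → stock rod 3  [load 210/220]
  90 → stock rod 4  [load 200/220]
  70 → stock rod 6 (new)  [load 70/220]
  200 → stock rod 7 (new)  [load 200/220]
  80 → stock rod 6  [load 150/220]
7 stock rods opened.

7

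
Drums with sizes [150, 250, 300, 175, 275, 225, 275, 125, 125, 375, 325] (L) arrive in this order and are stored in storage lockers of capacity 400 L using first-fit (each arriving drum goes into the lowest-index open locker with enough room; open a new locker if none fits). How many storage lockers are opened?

7

  150 → locker 1 (new)  [load 150/400]
  250 → locker 1  [load 400/400]
  300 → locker 2 (new)  [load 300/400]
  175 → locker 3 (new)  [load 175/400]
  275 → locker 4 (new)  [load 275/400]
  225 → locker 3  [load 400/400]
  275 → locker 5 (new)  [load 275/400]
  125 → locker 4  [load 400/400]
  125 → locker 5  [load 400/400]
  375 → locker 6 (new)  [load 375/400]
  325 → locker 7 (new)  [load 325/400]
7 storage lockers opened.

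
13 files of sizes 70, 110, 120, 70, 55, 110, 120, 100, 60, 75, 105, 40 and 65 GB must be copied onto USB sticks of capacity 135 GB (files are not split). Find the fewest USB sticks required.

10

Total = 120 + 120 + 110 + 110 + 105 + 100 + 75 + 70 + 70 + 65 + 60 + 55 + 40 = 1100 GB.
Lower bound: ⌈1100/135⌉ = 9 USB sticks.
A packing using 10 USB sticks:
  USB stick 1: 120 = 120
  USB stick 2: 120 = 120
  USB stick 3: 110 = 110
  USB stick 4: 110 = 110
  USB stick 5: 105 = 105
  USB stick 6: 100 = 100
  USB stick 7: 75 + 60 = 135
  USB stick 8: 70 + 65 = 135
  USB stick 9: 70 + 55 = 125
  USB stick 10: 40 = 40
No arrangement into 9 USB sticks stays within capacity, so 10 is optimal.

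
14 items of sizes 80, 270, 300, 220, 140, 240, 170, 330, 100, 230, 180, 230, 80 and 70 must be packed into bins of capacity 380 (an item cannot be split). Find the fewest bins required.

8

Total = 330 + 300 + 270 + 240 + 230 + 230 + 220 + 180 + 170 + 140 + 100 + 80 + 80 + 70 = 2640.
Lower bound: ⌈2640/380⌉ = 7 bins.
A packing using 8 bins:
  bin 1: 330 = 330
  bin 2: 300 + 80 = 380
  bin 3: 270 + 100 = 370
  bin 4: 240 + 140 = 380
  bin 5: 230 + 80 + 70 = 380
  bin 6: 230 = 230
  bin 7: 220 = 220
  bin 8: 180 + 170 = 350
No arrangement into 7 bins stays within capacity, so 8 is optimal.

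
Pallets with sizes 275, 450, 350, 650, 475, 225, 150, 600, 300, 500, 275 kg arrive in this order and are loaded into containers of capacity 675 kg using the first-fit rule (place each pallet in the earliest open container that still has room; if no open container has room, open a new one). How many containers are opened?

7

  275 → container 1 (new)  [load 275/675]
  450 → container 2 (new)  [load 450/675]
  350 → container 1  [load 625/675]
  650 → container 3 (new)  [load 650/675]
  475 → container 4 (new)  [load 475/675]
  225 → container 2  [load 675/675]
  150 → container 4  [load 625/675]
  600 → container 5 (new)  [load 600/675]
  300 → container 6 (new)  [load 300/675]
  500 → container 7 (new)  [load 500/675]
  275 → container 6  [load 575/675]
7 containers opened.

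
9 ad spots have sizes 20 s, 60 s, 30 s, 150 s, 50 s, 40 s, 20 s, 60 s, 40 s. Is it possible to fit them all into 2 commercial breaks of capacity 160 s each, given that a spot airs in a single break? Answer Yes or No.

Total = 470 s; ⌈470/160⌉ = 3.
At least 3 commercial breaks are required, but only 2 are allowed.

No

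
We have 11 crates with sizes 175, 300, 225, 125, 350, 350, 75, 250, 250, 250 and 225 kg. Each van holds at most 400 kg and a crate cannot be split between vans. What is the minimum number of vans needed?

8

Total = 350 + 350 + 300 + 250 + 250 + 250 + 225 + 225 + 175 + 125 + 75 = 2575 kg.
Lower bound: ⌈2575/400⌉ = 7 vans.
Also, 8 crates each exceed 200 kg, and no two of those can share a van, so at least 8 vans are needed.
A packing using 8 vans:
  van 1: 350 = 350
  van 2: 350 = 350
  van 3: 300 + 75 = 375
  van 4: 250 + 125 = 375
  van 5: 250 = 250
  van 6: 250 = 250
  van 7: 225 + 175 = 400
  van 8: 225 = 225
This matches the lower bound, so 8 is optimal.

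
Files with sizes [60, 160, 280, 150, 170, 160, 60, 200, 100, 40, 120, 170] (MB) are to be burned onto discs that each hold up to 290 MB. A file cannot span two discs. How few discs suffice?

7

Total = 280 + 200 + 170 + 170 + 160 + 160 + 150 + 120 + 100 + 60 + 60 + 40 = 1670 MB.
Lower bound: ⌈1670/290⌉ = 6 discs.
Also, 7 files each exceed 145 MB, and no two of those can share a disc, so at least 7 discs are needed.
A packing using 7 discs:
  disc 1: 280 = 280
  disc 2: 200 + 60 = 260
  disc 3: 170 + 120 = 290
  disc 4: 170 + 100 = 270
  disc 5: 160 + 60 + 40 = 260
  disc 6: 160 = 160
  disc 7: 150 = 150
This matches the lower bound, so 7 is optimal.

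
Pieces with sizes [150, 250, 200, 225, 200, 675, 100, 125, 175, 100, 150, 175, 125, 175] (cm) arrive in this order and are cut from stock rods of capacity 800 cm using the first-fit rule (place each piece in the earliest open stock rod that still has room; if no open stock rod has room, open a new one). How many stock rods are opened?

  150 → stock rod 1 (new)  [load 150/800]
  250 → stock rod 1  [load 400/800]
  200 → stock rod 1  [load 600/800]
  225 → stock rod 2 (new)  [load 225/800]
  200 → stock rod 1  [load 800/800]
  675 → stock rod 3 (new)  [load 675/800]
  100 → stock rod 2  [load 325/800]
  125 → stock rod 2  [load 450/800]
  175 → stock rod 2  [load 625/800]
  100 → stock rod 2  [load 725/800]
  150 → stock rod 4 (new)  [load 150/800]
  175 → stock rod 4  [load 325/800]
  125 → stock rod 3  [load 800/800]
  175 → stock rod 4  [load 500/800]
4 stock rods opened.

4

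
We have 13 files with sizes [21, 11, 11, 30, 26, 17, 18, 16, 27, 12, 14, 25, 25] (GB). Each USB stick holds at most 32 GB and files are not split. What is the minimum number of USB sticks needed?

Total = 30 + 27 + 26 + 25 + 25 + 21 + 18 + 17 + 16 + 14 + 12 + 11 + 11 = 253 GB.
Lower bound: ⌈253/32⌉ = 8 USB sticks.
A packing using 9 USB sticks:
  USB stick 1: 30 = 30
  USB stick 2: 27 = 27
  USB stick 3: 26 = 26
  USB stick 4: 25 = 25
  USB stick 5: 25 = 25
  USB stick 6: 21 + 11 = 32
  USB stick 7: 18 + 14 = 32
  USB stick 8: 17 + 12 = 29
  USB stick 9: 16 + 11 = 27
No arrangement into 8 USB sticks stays within capacity, so 9 is optimal.

9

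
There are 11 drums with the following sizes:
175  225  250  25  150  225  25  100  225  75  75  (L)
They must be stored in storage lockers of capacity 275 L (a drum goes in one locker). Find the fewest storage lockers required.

Total = 250 + 225 + 225 + 225 + 175 + 150 + 100 + 75 + 75 + 25 + 25 = 1550 L.
Lower bound: ⌈1550/275⌉ = 6 storage lockers.
A packing using 7 storage lockers:
  locker 1: 250 + 25 = 275
  locker 2: 225 + 25 = 250
  locker 3: 225 = 225
  locker 4: 225 = 225
  locker 5: 175 + 100 = 275
  locker 6: 150 + 75 = 225
  locker 7: 75 = 75
No arrangement into 6 storage lockers stays within capacity, so 7 is optimal.

7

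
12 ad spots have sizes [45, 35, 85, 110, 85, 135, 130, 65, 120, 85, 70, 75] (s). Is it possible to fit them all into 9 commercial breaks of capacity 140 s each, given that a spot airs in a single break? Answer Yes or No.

A valid assignment using 9 commercial breaks:
  break 1: 135 = 135
  break 2: 130 = 130
  break 3: 120 = 120
  break 4: 110 = 110
  break 5: 85 + 45 = 130
  break 6: 85 + 35 = 120
  break 7: 85 = 85
  break 8: 75 + 65 = 140
  break 9: 70 = 70
Every load is within 140 s, so 9 commercial breaks suffice.

Yes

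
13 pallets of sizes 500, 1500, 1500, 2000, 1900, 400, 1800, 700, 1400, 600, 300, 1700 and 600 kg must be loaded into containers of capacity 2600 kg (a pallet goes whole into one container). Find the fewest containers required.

7

Total = 2000 + 1900 + 1800 + 1700 + 1500 + 1500 + 1400 + 700 + 600 + 600 + 500 + 400 + 300 = 14900 kg.
Lower bound: ⌈14900/2600⌉ = 6 containers.
Also, 7 pallets each exceed 1300 kg, and no two of those can share a container, so at least 7 containers are needed.
A packing using 7 containers:
  container 1: 2000 + 600 = 2600
  container 2: 1900 + 700 = 2600
  container 3: 1800 + 600 = 2400
  container 4: 1700 + 500 + 400 = 2600
  container 5: 1500 + 300 = 1800
  container 6: 1500 = 1500
  container 7: 1400 = 1400
This matches the lower bound, so 7 is optimal.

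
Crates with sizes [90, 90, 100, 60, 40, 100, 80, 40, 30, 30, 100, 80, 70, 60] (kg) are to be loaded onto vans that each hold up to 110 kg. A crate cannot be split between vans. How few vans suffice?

Total = 100 + 100 + 100 + 90 + 90 + 80 + 80 + 70 + 60 + 60 + 40 + 40 + 30 + 30 = 970 kg.
Lower bound: ⌈970/110⌉ = 9 vans.
Also, 10 crates each exceed 55 kg, and no two of those can share a van, so at least 10 vans are needed.
A packing using 10 vans:
  van 1: 100 = 100
  van 2: 100 = 100
  van 3: 100 = 100
  van 4: 90 = 90
  van 5: 90 = 90
  van 6: 80 + 30 = 110
  van 7: 80 + 30 = 110
  van 8: 70 + 40 = 110
  van 9: 60 + 40 = 100
  van 10: 60 = 60
This matches the lower bound, so 10 is optimal.

10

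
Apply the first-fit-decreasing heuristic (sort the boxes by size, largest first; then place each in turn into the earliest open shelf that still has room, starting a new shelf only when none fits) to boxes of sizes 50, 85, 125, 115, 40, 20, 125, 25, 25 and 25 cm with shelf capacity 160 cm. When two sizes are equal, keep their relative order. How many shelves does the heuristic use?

Sorted descending: 125, 125, 115, 85, 50, 40, 25, 25, 25, 20.
  125 → shelf 1 (new)  [load 125/160]
  125 → shelf 2 (new)  [load 125/160]
  115 → shelf 3 (new)  [load 115/160]
  85 → shelf 4 (new)  [load 85/160]
  50 → shelf 4  [load 135/160]
  40 → shelf 3  [load 155/160]
  25 → shelf 1  [load 150/160]
  25 → shelf 2  [load 150/160]
  25 → shelf 4  [load 160/160]
  20 → shelf 5 (new)  [load 20/160]
5 shelves opened.

5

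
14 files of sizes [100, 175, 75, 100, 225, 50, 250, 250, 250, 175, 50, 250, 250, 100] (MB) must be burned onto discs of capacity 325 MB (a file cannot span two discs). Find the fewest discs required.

8

Total = 250 + 250 + 250 + 250 + 250 + 225 + 175 + 175 + 100 + 100 + 100 + 75 + 50 + 50 = 2300 MB.
Lower bound: ⌈2300/325⌉ = 8 discs.
A packing using 8 discs:
  disc 1: 250 + 75 = 325
  disc 2: 250 + 50 = 300
  disc 3: 250 + 50 = 300
  disc 4: 250 = 250
  disc 5: 250 = 250
  disc 6: 225 + 100 = 325
  disc 7: 175 + 100 = 275
  disc 8: 175 + 100 = 275
This matches the lower bound, so 8 is optimal.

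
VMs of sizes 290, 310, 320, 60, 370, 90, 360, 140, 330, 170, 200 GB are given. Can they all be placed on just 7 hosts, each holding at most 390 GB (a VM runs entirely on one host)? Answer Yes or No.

No

Total = 2640 GB; ⌈2640/390⌉ = 7.
The bound of 7 does not rule out 7, but exhaustive search shows no assignment into 7 hosts of capacity 390 GB exists — the minimum is 8.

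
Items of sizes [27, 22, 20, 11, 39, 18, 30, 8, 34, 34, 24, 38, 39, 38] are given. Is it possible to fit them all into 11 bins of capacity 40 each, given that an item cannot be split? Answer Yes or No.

Yes

A valid assignment using 11 bins:
  bin 1: 39 = 39
  bin 2: 39 = 39
  bin 3: 38 = 38
  bin 4: 38 = 38
  bin 5: 34 = 34
  bin 6: 34 = 34
  bin 7: 30 + 8 = 38
  bin 8: 27 + 11 = 38
  bin 9: 24 = 24
  bin 10: 22 + 18 = 40
  bin 11: 20 = 20
Every load is within 40, so 11 bins suffice.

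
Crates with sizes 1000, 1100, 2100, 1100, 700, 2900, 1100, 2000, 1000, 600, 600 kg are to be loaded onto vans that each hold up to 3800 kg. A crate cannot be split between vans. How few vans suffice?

Total = 2900 + 2100 + 2000 + 1100 + 1100 + 1100 + 1000 + 1000 + 700 + 600 + 600 = 14200 kg.
Lower bound: ⌈14200/3800⌉ = 4 vans.
A packing using 4 vans:
  van 1: 2900 + 700 = 3600
  van 2: 2100 + 1100 + 600 = 3800
  van 3: 2000 + 1100 + 600 = 3700
  van 4: 1100 + 1000 + 1000 = 3100
This matches the lower bound, so 4 is optimal.

4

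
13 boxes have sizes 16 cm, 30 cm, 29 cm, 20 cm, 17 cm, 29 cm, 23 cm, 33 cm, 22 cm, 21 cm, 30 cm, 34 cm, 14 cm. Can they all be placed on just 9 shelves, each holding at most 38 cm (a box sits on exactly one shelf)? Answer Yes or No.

Total = 318 cm; ⌈318/38⌉ = 9.
10 boxes each exceed half the capacity and cannot share a shelf, forcing at least 10 shelves.
At least 10 shelves are required, but only 9 are allowed.

No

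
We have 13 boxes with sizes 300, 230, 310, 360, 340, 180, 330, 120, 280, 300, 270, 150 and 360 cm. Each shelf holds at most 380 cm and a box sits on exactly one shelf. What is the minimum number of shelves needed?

Total = 360 + 360 + 340 + 330 + 310 + 300 + 300 + 280 + 270 + 230 + 180 + 150 + 120 = 3530 cm.
Lower bound: ⌈3530/380⌉ = 10 shelves.
A packing using 11 shelves:
  shelf 1: 360 = 360
  shelf 2: 360 = 360
  shelf 3: 340 = 340
  shelf 4: 330 = 330
  shelf 5: 310 = 310
  shelf 6: 300 = 300
  shelf 7: 300 = 300
  shelf 8: 280 = 280
  shelf 9: 270 = 270
  shelf 10: 230 + 150 = 380
  shelf 11: 180 + 120 = 300
No arrangement into 10 shelves stays within capacity, so 11 is optimal.

11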